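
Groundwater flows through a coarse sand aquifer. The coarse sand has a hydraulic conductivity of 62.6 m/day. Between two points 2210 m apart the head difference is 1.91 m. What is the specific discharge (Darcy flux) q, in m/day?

Hydraulic gradient i = Δh / L = 1.91 / 2210 = 0.0008643.
Specific discharge q = K · i = 62.60 × 0.0008643 = 0.05410 m/day.

0.0541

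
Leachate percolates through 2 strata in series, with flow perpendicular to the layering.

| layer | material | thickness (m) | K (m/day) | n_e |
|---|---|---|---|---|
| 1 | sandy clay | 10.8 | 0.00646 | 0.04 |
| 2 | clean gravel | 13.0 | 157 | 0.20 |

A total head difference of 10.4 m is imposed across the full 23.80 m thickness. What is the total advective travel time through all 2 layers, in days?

487

With flow normal to the layers, continuity requires the same specific discharge q through every layer.
Σ(b_i/K_i) = 10.8/0.00646 + 13.0/157 = 1672 d.
q = Δh / Σ(b_i/K_i) = 10.4 / 1672 = 0.006220 m/day.
In each layer the seepage velocity is v_i = q/n_i, so the layer transit time is t_i = b_i·n_i / q:
  layer 1 (sandy clay): t_1 = 10.8 × 0.04 / 0.006220 = 69.45 d
  layer 2 (clean gravel): t_2 = 13.0 × 0.20 / 0.006220 = 418.0 d
Total t = Σ t_i = 487.4 days.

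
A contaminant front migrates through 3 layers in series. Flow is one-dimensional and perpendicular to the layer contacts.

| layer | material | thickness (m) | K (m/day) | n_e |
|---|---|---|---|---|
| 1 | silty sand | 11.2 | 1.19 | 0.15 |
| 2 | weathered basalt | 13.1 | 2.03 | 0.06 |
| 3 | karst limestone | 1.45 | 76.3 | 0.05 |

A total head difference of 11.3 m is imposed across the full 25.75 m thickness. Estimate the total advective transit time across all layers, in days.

With flow normal to the layers, continuity requires the same specific discharge q through every layer.
Σ(b_i/K_i) = 11.2/1.19 + 13.1/2.03 + 1.45/76.3 = 15.88 d.
q = Δh / Σ(b_i/K_i) = 11.3 / 15.88 = 0.7114 m/day.
In each layer the seepage velocity is v_i = q/n_i, so the layer transit time is t_i = b_i·n_i / q:
  layer 1 (silty sand): t_1 = 11.2 × 0.15 / 0.7114 = 2.362 d
  layer 2 (weathered basalt): t_2 = 13.1 × 0.06 / 0.7114 = 1.105 d
  layer 3 (karst limestone): t_3 = 1.45 × 0.05 / 0.7114 = 0.1019 d
Total t = Σ t_i = 3.568 days.

3.57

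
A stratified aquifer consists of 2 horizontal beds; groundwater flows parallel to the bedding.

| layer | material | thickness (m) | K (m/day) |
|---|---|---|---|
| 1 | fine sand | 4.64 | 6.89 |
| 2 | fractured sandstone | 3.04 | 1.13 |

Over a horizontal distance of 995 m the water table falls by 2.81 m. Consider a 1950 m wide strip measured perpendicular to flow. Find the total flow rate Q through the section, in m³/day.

195

Flow is parallel to layering, so each bed carries its own Darcy discharge and the transmissivities add.
Σ(K_i·b_i) = 6.89×4.64 + 1.13×3.04 = 35.40 m²/day.
Hydraulic gradient i = Δh / L = 2.81 / 995 = 0.002824.
Q = Σ(K_i·b_i) · W · i = 35.40 × 1950 × 0.002824 = 195.0 m³/day.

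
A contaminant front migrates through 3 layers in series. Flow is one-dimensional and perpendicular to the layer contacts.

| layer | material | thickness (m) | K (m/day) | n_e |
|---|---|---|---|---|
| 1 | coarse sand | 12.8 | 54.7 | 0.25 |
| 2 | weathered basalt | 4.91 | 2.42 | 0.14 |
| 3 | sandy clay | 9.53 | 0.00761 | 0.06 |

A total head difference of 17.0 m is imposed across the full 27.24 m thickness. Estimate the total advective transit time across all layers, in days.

329

With flow normal to the layers, continuity requires the same specific discharge q through every layer.
Σ(b_i/K_i) = 12.8/54.7 + 4.91/2.42 + 9.53/0.00761 = 1255 d.
q = Δh / Σ(b_i/K_i) = 17.0 / 1255 = 0.01355 m/day.
In each layer the seepage velocity is v_i = q/n_i, so the layer transit time is t_i = b_i·n_i / q:
  layer 1 (coarse sand): t_1 = 12.8 × 0.25 / 0.01355 = 236.2 d
  layer 2 (weathered basalt): t_2 = 4.91 × 0.14 / 0.01355 = 50.73 d
  layer 3 (sandy clay): t_3 = 9.53 × 0.06 / 0.01355 = 42.20 d
Total t = Σ t_i = 329.1 days.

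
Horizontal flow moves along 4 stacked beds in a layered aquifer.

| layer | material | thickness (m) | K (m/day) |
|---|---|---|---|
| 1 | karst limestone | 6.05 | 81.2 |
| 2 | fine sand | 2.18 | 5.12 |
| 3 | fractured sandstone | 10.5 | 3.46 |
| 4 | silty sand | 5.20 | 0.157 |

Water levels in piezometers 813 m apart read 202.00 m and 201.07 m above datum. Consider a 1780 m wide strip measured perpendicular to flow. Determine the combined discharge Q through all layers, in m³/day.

Flow is parallel to layering, so each bed carries its own Darcy discharge and the transmissivities add.
Σ(K_i·b_i) = 81.2×6.05 + 5.12×2.18 + 3.46×10.5 + 0.157×5.20 = 539.6 m²/day.
Hydraulic gradient i = (202.00 − 201.07) / 813 = 0.93 / 813 = 0.001144.
Q = Σ(K_i·b_i) · W · i = 539.6 × 1780 × 0.001144 = 1099 m³/day.

1100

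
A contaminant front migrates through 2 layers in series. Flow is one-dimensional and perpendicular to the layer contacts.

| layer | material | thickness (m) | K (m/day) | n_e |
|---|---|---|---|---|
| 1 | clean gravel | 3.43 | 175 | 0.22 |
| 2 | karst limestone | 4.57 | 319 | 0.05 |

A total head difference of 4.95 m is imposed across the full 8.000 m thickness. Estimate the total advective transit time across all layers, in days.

With flow normal to the layers, continuity requires the same specific discharge q through every layer.
Σ(b_i/K_i) = 3.43/175 + 4.57/319 = 0.03393 d.
q = Δh / Σ(b_i/K_i) = 4.95 / 0.03393 = 145.9 m/day.
In each layer the seepage velocity is v_i = q/n_i, so the layer transit time is t_i = b_i·n_i / q:
  layer 1 (clean gravel): t_1 = 3.43 × 0.22 / 145.9 = 0.005172 d
  layer 2 (karst limestone): t_2 = 4.57 × 0.05 / 145.9 = 0.001566 d
Total t = Σ t_i = 0.006738 days.

0.00674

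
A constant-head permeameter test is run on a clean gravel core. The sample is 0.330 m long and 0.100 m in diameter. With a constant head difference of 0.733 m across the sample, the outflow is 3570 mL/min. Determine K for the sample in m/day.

295

Cross-sectional area A = π·(d/2)² = π × (0.100/2)² = 0.007854 m².
Convert discharge: 3570 mL/min = 5.950e-05 m³/s.
Darcy's law rearranged: K = Q·L / (A·Δh) = 5.950e-05 × 0.330 / (0.007854 × 0.733) = 0.003411 m/s = 294.7 m/day.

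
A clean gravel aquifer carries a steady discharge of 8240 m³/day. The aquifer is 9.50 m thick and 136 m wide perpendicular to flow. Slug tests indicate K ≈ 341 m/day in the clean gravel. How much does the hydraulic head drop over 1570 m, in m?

29.4

Cross-sectional area A = 136 × 9.50 = 1292 m².
From Q = K·A·i, i = Q / (K·A) = 8240 / (341.0 × 1292) = 0.01870.
Head loss Δh = i · L = 0.01870 × 1570 = 29.36 m.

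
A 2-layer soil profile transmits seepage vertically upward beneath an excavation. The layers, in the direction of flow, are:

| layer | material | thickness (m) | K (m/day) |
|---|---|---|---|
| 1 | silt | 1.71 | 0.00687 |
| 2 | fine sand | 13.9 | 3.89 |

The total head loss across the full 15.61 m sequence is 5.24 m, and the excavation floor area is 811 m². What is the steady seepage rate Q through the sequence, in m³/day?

16.8

Flow is perpendicular to layering, so the layers act in series and the equivalent K is the thickness-weighted harmonic mean.
Total thickness L = 1.71 + 13.9 = 15.61 m.
Σ(b_i/K_i) = 1.71/0.00687 + 13.9/3.89 = 252.5 d.
K_eq = L / Σ(b_i/K_i) = 15.61 / 252.5 = 0.06183 m/day.
Q = K_eq · A · (Δh/L) = 0.06183 × 811 × (5.24/15.61) = 16.83 m³/day.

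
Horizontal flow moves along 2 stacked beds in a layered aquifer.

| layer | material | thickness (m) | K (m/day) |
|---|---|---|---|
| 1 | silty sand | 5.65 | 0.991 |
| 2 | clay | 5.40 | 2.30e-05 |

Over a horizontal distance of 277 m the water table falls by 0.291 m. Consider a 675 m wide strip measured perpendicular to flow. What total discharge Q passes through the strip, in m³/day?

3.97

Flow is parallel to layering, so each bed carries its own Darcy discharge and the transmissivities add.
Σ(K_i·b_i) = 0.991×5.65 + 2.30e-05×5.40 = 5.599 m²/day.
Hydraulic gradient i = Δh / L = 0.291 / 277 = 0.001051.
Q = Σ(K_i·b_i) · W · i = 5.599 × 675 × 0.001051 = 3.971 m³/day.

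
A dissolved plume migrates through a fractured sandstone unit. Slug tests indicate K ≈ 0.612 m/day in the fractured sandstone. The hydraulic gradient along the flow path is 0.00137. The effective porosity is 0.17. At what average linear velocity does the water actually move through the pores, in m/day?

Hydraulic gradient i = 0.00137.
Darcy flux q = K · i = 0.6120 × 0.001370 = 0.0008384 m/day.
Seepage velocity v = q / n_e = 0.0008384 / 0.17 = 0.004932 m/day.

0.00493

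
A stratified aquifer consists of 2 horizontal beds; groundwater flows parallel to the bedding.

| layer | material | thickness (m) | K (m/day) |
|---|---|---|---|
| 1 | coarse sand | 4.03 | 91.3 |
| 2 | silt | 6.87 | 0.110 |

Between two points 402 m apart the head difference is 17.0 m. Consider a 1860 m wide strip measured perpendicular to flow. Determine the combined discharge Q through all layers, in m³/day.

Flow is parallel to layering, so each bed carries its own Darcy discharge and the transmissivities add.
Σ(K_i·b_i) = 91.3×4.03 + 0.110×6.87 = 368.7 m²/day.
Hydraulic gradient i = Δh / L = 17.0 / 402 = 0.04229.
Q = Σ(K_i·b_i) · W · i = 368.7 × 1860 × 0.04229 = 29000 m³/day.

29000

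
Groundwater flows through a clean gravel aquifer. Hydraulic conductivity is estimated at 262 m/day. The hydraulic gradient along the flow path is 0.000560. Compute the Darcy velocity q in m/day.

0.147

Hydraulic gradient i = 0.000560.
Specific discharge q = K · i = 262.0 × 0.0005600 = 0.1467 m/day.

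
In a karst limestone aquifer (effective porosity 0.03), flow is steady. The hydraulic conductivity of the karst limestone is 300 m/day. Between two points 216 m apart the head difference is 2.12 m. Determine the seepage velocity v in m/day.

Hydraulic gradient i = Δh / L = 2.12 / 216 = 0.009815.
Darcy flux q = K · i = 300.0 × 0.009815 = 2.944 m/day.
Seepage velocity v = q / n_e = 2.944 / 0.03 = 98.15 m/day.

98.1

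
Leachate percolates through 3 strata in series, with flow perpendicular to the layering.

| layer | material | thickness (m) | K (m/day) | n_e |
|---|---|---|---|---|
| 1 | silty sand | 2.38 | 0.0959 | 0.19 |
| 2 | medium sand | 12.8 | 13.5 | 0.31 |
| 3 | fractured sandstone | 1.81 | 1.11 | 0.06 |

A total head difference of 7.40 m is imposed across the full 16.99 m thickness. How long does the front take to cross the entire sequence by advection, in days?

16.8

With flow normal to the layers, continuity requires the same specific discharge q through every layer.
Σ(b_i/K_i) = 2.38/0.0959 + 12.8/13.5 + 1.81/1.11 = 27.40 d.
q = Δh / Σ(b_i/K_i) = 7.40 / 27.40 = 0.2701 m/day.
In each layer the seepage velocity is v_i = q/n_i, so the layer transit time is t_i = b_i·n_i / q:
  layer 1 (silty sand): t_1 = 2.38 × 0.19 / 0.2701 = 1.674 d
  layer 2 (medium sand): t_2 = 12.8 × 0.31 / 0.2701 = 14.69 d
  layer 3 (fractured sandstone): t_3 = 1.81 × 0.06 / 0.2701 = 0.4021 d
Total t = Σ t_i = 16.77 days.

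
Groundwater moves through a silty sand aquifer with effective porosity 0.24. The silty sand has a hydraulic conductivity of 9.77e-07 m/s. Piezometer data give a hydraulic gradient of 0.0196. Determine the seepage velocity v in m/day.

0.00689

Convert K: 9.77e-07 m/s × 86400 = 0.08441 m/day.
Hydraulic gradient i = 0.0196.
Darcy flux q = K · i = 0.08441 × 0.01960 = 0.001654 m/day.
Seepage velocity v = q / n_e = 0.001654 / 0.24 = 0.006894 m/day.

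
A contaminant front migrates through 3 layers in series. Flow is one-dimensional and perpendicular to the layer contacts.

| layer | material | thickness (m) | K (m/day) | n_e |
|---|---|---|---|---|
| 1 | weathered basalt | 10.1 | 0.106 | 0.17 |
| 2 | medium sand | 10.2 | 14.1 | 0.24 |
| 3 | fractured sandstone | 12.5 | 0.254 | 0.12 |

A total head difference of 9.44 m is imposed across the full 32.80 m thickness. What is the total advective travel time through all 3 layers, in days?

87.1

With flow normal to the layers, continuity requires the same specific discharge q through every layer.
Σ(b_i/K_i) = 10.1/0.106 + 10.2/14.1 + 12.5/0.254 = 145.2 d.
q = Δh / Σ(b_i/K_i) = 9.44 / 145.2 = 0.06501 m/day.
In each layer the seepage velocity is v_i = q/n_i, so the layer transit time is t_i = b_i·n_i / q:
  layer 1 (weathered basalt): t_1 = 10.1 × 0.17 / 0.06501 = 26.41 d
  layer 2 (medium sand): t_2 = 10.2 × 0.24 / 0.06501 = 37.66 d
  layer 3 (fractured sandstone): t_3 = 12.5 × 0.12 / 0.06501 = 23.08 d
Total t = Σ t_i = 87.15 days.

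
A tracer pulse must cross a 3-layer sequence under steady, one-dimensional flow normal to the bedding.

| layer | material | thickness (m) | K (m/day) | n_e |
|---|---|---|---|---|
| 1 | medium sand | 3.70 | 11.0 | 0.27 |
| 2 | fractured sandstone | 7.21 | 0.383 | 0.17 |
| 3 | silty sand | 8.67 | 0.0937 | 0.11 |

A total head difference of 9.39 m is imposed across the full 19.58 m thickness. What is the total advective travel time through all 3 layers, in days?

37.8

With flow normal to the layers, continuity requires the same specific discharge q through every layer.
Σ(b_i/K_i) = 3.70/11.0 + 7.21/0.383 + 8.67/0.0937 = 111.7 d.
q = Δh / Σ(b_i/K_i) = 9.39 / 111.7 = 0.08407 m/day.
In each layer the seepage velocity is v_i = q/n_i, so the layer transit time is t_i = b_i·n_i / q:
  layer 1 (medium sand): t_1 = 3.70 × 0.27 / 0.08407 = 11.88 d
  layer 2 (fractured sandstone): t_2 = 7.21 × 0.17 / 0.08407 = 14.58 d
  layer 3 (silty sand): t_3 = 8.67 × 0.11 / 0.08407 = 11.34 d
Total t = Σ t_i = 37.81 days.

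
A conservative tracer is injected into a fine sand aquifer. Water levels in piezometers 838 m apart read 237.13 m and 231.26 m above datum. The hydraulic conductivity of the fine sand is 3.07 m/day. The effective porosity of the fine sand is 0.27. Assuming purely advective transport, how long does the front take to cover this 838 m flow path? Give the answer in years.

Hydraulic gradient i = (237.13 − 231.26) / 838 = 5.87 / 838 = 0.007005.
Darcy flux q = K · i = 3.070 × 0.007005 = 0.02150 m/day.
Seepage velocity v = q / n_e = 0.02150 / 0.27 = 0.07965 m/day.
Travel time t = L / v = 838 / 0.07965 = 10521 days = 28.81 years.

28.8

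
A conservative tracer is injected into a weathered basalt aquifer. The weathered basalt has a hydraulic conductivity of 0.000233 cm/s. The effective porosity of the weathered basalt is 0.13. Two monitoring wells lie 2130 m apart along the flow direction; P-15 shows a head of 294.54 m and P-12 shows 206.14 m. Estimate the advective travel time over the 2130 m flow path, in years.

Convert K: 0.000233 cm/s × 864 = 0.2013 m/day.
Hydraulic gradient i = (294.54 − 206.14) / 2130 = 88.4 / 2130 = 0.04150.
Darcy flux q = K · i = 0.2013 × 0.04150 = 0.008355 m/day.
Seepage velocity v = q / n_e = 0.008355 / 0.13 = 0.06427 m/day.
Travel time t = L / v = 2130 / 0.06427 = 33142 days = 90.74 years.

90.7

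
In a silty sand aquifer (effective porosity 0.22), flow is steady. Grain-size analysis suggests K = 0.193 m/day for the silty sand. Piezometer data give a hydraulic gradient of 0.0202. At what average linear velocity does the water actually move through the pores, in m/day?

0.0177

Hydraulic gradient i = 0.0202.
Darcy flux q = K · i = 0.1930 × 0.02020 = 0.003899 m/day.
Seepage velocity v = q / n_e = 0.003899 / 0.22 = 0.01772 m/day.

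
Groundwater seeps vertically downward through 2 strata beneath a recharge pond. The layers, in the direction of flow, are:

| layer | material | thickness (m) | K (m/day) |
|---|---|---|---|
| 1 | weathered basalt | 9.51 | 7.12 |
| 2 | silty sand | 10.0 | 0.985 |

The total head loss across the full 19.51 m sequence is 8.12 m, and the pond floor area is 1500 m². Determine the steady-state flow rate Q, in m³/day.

Flow is perpendicular to layering, so the layers act in series and the equivalent K is the thickness-weighted harmonic mean.
Total thickness L = 9.51 + 10.0 = 19.51 m.
Σ(b_i/K_i) = 9.51/7.12 + 10.0/0.985 = 11.49 d.
K_eq = L / Σ(b_i/K_i) = 19.51 / 11.49 = 1.698 m/day.
Q = K_eq · A · (Δh/L) = 1.698 × 1500 × (8.12/19.51) = 1060 m³/day.

1060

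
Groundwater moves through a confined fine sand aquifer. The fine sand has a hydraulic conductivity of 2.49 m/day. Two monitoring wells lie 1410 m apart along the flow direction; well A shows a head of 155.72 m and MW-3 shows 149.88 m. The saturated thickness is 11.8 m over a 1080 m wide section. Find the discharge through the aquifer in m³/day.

131

Cross-sectional area A = 1080 × 11.8 = 12744 m².
Hydraulic gradient i = (155.72 − 149.88) / 1410 = 5.84 / 1410 = 0.004142.
Darcy's law: Q = K · A · i = 2.490 × 12744 × 0.004142 = 131.4 m³/day.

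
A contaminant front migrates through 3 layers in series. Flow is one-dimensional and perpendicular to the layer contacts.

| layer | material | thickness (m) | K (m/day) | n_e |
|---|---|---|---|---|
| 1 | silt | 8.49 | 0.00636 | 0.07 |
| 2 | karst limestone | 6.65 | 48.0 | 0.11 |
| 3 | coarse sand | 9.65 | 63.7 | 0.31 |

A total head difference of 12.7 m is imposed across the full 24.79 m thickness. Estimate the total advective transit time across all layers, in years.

With flow normal to the layers, continuity requires the same specific discharge q through every layer.
Σ(b_i/K_i) = 8.49/0.00636 + 6.65/48.0 + 9.65/63.7 = 1335 d.
q = Δh / Σ(b_i/K_i) = 12.7 / 1335 = 0.009512 m/day.
In each layer the seepage velocity is v_i = q/n_i, so the layer transit time is t_i = b_i·n_i / q:
  layer 1 (silt): t_1 = 8.49 × 0.07 / 0.009512 = 62.48 d
  layer 2 (karst limestone): t_2 = 6.65 × 0.11 / 0.009512 = 76.91 d
  layer 3 (coarse sand): t_3 = 9.65 × 0.31 / 0.009512 = 314.5 d
Total t = Σ t_i = 453.9 days = 1.243 years.

1.24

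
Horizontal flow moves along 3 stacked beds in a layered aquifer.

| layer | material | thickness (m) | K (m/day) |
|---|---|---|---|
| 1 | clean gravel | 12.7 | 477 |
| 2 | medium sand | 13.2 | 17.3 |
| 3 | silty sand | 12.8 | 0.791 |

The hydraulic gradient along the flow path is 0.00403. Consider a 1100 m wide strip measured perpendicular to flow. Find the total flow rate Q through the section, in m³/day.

27900

Flow is parallel to layering, so each bed carries its own Darcy discharge and the transmissivities add.
Σ(K_i·b_i) = 477×12.7 + 17.3×13.2 + 0.791×12.8 = 6296 m²/day.
Hydraulic gradient i = 0.00403.
Q = Σ(K_i·b_i) · W · i = 6296 × 1100 × 0.004030 = 27912 m³/day.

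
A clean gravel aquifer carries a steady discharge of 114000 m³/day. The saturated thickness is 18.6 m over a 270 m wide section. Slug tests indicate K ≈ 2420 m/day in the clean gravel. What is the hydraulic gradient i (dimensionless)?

Cross-sectional area A = 270 × 18.6 = 5022 m².
From Q = K·A·i, i = Q / (K·A) = 114000 / (2420 × 5022) = 0.009380.

0.00938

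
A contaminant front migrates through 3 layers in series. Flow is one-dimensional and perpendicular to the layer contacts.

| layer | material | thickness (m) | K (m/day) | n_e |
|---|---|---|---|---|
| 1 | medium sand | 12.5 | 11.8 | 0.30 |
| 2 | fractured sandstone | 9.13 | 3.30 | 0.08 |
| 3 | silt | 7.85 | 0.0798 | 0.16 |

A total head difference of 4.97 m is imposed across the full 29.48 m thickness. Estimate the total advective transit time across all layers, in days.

118

With flow normal to the layers, continuity requires the same specific discharge q through every layer.
Σ(b_i/K_i) = 12.5/11.8 + 9.13/3.30 + 7.85/0.0798 = 102.2 d.
q = Δh / Σ(b_i/K_i) = 4.97 / 102.2 = 0.04863 m/day.
In each layer the seepage velocity is v_i = q/n_i, so the layer transit time is t_i = b_i·n_i / q:
  layer 1 (medium sand): t_1 = 12.5 × 0.30 / 0.04863 = 77.11 d
  layer 2 (fractured sandstone): t_2 = 9.13 × 0.08 / 0.04863 = 15.02 d
  layer 3 (silt): t_3 = 7.85 × 0.16 / 0.04863 = 25.83 d
Total t = Σ t_i = 118.0 days.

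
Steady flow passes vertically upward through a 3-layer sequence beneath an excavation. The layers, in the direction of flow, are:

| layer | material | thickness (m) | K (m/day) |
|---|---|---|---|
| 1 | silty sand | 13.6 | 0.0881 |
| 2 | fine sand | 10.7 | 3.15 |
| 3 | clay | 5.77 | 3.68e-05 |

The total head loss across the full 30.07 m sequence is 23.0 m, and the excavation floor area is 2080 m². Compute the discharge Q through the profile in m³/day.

0.305

Flow is perpendicular to layering, so the layers act in series and the equivalent K is the thickness-weighted harmonic mean.
Total thickness L = 13.6 + 10.7 + 5.77 = 30.07 m.
Σ(b_i/K_i) = 13.6/0.0881 + 10.7/3.15 + 5.77/3.68e-05 = 1.570e+05 d.
K_eq = L / Σ(b_i/K_i) = 30.07 / 1.570e+05 = 0.0001916 m/day.
Q = K_eq · A · (Δh/L) = 0.0001916 × 2080 × (23.0/30.07) = 0.3048 m³/day.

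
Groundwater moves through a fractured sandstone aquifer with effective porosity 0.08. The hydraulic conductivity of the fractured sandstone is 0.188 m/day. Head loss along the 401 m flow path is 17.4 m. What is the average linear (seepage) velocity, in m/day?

0.102

Hydraulic gradient i = Δh / L = 17.4 / 401 = 0.04339.
Darcy flux q = K · i = 0.1880 × 0.04339 = 0.008158 m/day.
Seepage velocity v = q / n_e = 0.008158 / 0.08 = 0.1020 m/day.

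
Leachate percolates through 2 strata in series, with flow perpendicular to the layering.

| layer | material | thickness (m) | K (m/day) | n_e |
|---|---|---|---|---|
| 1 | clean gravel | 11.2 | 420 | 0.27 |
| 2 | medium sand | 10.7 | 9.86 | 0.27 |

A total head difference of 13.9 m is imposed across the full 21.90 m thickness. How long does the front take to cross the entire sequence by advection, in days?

0.473

With flow normal to the layers, continuity requires the same specific discharge q through every layer.
Σ(b_i/K_i) = 11.2/420 + 10.7/9.86 = 1.112 d.
q = Δh / Σ(b_i/K_i) = 13.9 / 1.112 = 12.50 m/day.
In each layer the seepage velocity is v_i = q/n_i, so the layer transit time is t_i = b_i·n_i / q:
  layer 1 (clean gravel): t_1 = 11.2 × 0.27 / 12.50 = 0.2419 d
  layer 2 (medium sand): t_2 = 10.7 × 0.27 / 12.50 = 0.2311 d
Total t = Σ t_i = 0.4730 days.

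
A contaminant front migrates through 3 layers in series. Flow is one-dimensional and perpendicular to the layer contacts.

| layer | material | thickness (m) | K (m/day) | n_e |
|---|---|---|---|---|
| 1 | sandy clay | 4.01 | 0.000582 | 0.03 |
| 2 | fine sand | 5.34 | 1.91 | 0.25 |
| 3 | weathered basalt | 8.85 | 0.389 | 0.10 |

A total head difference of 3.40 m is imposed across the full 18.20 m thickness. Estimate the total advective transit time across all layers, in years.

With flow normal to the layers, continuity requires the same specific discharge q through every layer.
Σ(b_i/K_i) = 4.01/0.000582 + 5.34/1.91 + 8.85/0.389 = 6916 d.
q = Δh / Σ(b_i/K_i) = 3.40 / 6916 = 0.0004916 m/day.
In each layer the seepage velocity is v_i = q/n_i, so the layer transit time is t_i = b_i·n_i / q:
  layer 1 (sandy clay): t_1 = 4.01 × 0.03 / 0.0004916 = 244.7 d
  layer 2 (fine sand): t_2 = 5.34 × 0.25 / 0.0004916 = 2715 d
  layer 3 (weathered basalt): t_3 = 8.85 × 0.10 / 0.0004916 = 1800 d
Total t = Σ t_i = 4760 days = 13.03 years.

13.0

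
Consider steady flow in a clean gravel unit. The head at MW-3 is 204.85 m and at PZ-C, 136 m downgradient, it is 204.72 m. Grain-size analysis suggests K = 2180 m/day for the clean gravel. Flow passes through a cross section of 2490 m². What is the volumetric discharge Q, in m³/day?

5190

Hydraulic gradient i = (204.85 − 204.72) / 136 = 0.13 / 136 = 0.0009559.
Darcy's law: Q = K · A · i = 2180 × 2490 × 0.0009559 = 5189 m³/day.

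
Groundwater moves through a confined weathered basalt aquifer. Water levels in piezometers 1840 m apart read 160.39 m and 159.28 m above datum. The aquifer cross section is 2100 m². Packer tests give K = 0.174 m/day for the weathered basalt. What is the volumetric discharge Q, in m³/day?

Hydraulic gradient i = (160.39 − 159.28) / 1840 = 1.11 / 1840 = 0.0006033.
Darcy's law: Q = K · A · i = 0.1740 × 2100 × 0.0006033 = 0.2204 m³/day.

0.220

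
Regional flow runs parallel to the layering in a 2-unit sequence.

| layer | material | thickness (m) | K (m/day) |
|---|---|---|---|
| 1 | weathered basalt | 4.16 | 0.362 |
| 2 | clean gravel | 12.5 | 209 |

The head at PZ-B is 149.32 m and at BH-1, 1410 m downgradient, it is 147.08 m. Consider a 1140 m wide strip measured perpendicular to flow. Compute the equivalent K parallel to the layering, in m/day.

Flow is parallel to layering, so each bed carries its own Darcy discharge and the transmissivities add.
Σ(K_i·b_i) = 0.362×4.16 + 209×12.5 = 2614 m²/day.
Total thickness b = 16.66 m, so K_eq = Σ(K_i·b_i)/b = 156.9 m/day.

157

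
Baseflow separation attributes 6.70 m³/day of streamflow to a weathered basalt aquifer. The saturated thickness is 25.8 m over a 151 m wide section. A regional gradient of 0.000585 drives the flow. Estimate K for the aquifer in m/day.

Cross-sectional area A = 151 × 25.8 = 3896 m².
Hydraulic gradient i = 0.000585.
From Q = K·A·i, K = Q / (A·i) = 6.70 / (3896 × 0.0005850) = 2.940 m/day.

2.94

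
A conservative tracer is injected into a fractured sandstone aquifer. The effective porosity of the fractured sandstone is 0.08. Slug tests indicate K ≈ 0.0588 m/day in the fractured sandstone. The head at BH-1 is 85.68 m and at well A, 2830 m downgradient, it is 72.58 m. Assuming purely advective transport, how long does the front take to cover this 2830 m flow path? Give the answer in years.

Hydraulic gradient i = (85.68 − 72.58) / 2830 = 13.1 / 2830 = 0.004629.
Darcy flux q = K · i = 0.05880 × 0.004629 = 0.0002722 m/day.
Seepage velocity v = q / n_e = 0.0002722 / 0.08 = 0.003402 m/day.
Travel time t = L / v = 2830 / 0.003402 = 8.318e+05 days = 2277 years.

2280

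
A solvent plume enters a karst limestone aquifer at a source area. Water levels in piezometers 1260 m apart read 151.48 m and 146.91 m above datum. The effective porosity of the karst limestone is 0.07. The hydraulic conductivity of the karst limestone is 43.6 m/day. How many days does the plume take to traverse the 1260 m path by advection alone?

558

Hydraulic gradient i = (151.48 − 146.91) / 1260 = 4.57 / 1260 = 0.003627.
Darcy flux q = K · i = 43.60 × 0.003627 = 0.1581 m/day.
Seepage velocity v = q / n_e = 0.1581 / 0.07 = 2.259 m/day.
Travel time t = L / v = 1260 / 2.259 = 557.7 days.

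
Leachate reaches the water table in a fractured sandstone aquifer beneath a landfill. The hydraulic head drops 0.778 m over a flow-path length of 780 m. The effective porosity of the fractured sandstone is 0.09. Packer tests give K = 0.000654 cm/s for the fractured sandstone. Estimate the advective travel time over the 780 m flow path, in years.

341

Convert K: 0.000654 cm/s × 864 = 0.5651 m/day.
Hydraulic gradient i = Δh / L = 0.778 / 780 = 0.0009974.
Darcy flux q = K · i = 0.5651 × 0.0009974 = 0.0005636 m/day.
Seepage velocity v = q / n_e = 0.0005636 / 0.09 = 0.006262 m/day.
Travel time t = L / v = 780 / 0.006262 = 1.246e+05 days = 341.0 years.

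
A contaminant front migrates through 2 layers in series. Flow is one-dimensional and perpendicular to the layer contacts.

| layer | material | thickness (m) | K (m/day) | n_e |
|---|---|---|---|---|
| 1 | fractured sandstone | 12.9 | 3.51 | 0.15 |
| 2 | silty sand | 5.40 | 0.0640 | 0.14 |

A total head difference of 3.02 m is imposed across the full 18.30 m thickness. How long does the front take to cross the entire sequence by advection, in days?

78.5

With flow normal to the layers, continuity requires the same specific discharge q through every layer.
Σ(b_i/K_i) = 12.9/3.51 + 5.40/0.0640 = 88.05 d.
q = Δh / Σ(b_i/K_i) = 3.02 / 88.05 = 0.03430 m/day.
In each layer the seepage velocity is v_i = q/n_i, so the layer transit time is t_i = b_i·n_i / q:
  layer 1 (fractured sandstone): t_1 = 12.9 × 0.15 / 0.03430 = 56.42 d
  layer 2 (silty sand): t_2 = 5.40 × 0.14 / 0.03430 = 22.04 d
Total t = Σ t_i = 78.46 days.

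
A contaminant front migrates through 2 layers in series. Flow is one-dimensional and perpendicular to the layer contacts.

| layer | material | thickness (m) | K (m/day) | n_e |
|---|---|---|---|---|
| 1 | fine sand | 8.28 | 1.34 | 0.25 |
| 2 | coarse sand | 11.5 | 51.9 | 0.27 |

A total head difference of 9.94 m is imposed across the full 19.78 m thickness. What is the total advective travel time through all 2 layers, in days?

With flow normal to the layers, continuity requires the same specific discharge q through every layer.
Σ(b_i/K_i) = 8.28/1.34 + 11.5/51.9 = 6.401 d.
q = Δh / Σ(b_i/K_i) = 9.94 / 6.401 = 1.553 m/day.
In each layer the seepage velocity is v_i = q/n_i, so the layer transit time is t_i = b_i·n_i / q:
  layer 1 (fine sand): t_1 = 8.28 × 0.25 / 1.553 = 1.333 d
  layer 2 (coarse sand): t_2 = 11.5 × 0.27 / 1.553 = 1.999 d
Total t = Σ t_i = 3.332 days.

3.33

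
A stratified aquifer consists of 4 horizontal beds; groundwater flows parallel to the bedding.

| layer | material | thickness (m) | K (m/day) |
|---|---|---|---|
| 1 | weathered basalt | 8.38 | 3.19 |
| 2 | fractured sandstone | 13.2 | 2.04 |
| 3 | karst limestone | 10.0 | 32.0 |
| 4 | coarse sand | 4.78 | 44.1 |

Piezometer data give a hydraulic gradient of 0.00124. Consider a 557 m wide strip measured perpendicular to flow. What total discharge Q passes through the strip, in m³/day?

404

Flow is parallel to layering, so each bed carries its own Darcy discharge and the transmissivities add.
Σ(K_i·b_i) = 3.19×8.38 + 2.04×13.2 + 32.0×10.0 + 44.1×4.78 = 584.5 m²/day.
Hydraulic gradient i = 0.00124.
Q = Σ(K_i·b_i) · W · i = 584.5 × 557 × 0.001240 = 403.7 m³/day.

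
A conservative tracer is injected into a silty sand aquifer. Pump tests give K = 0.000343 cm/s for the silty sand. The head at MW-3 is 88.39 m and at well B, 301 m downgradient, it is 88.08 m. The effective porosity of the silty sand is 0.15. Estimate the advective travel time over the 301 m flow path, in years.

405

Convert K: 0.000343 cm/s × 864 = 0.2964 m/day.
Hydraulic gradient i = (88.39 − 88.08) / 301 = 0.31 / 301 = 0.001030.
Darcy flux q = K · i = 0.2964 × 0.001030 = 0.0003052 m/day.
Seepage velocity v = q / n_e = 0.0003052 / 0.15 = 0.002035 m/day.
Travel time t = L / v = 301 / 0.002035 = 1.479e+05 days = 405.0 years.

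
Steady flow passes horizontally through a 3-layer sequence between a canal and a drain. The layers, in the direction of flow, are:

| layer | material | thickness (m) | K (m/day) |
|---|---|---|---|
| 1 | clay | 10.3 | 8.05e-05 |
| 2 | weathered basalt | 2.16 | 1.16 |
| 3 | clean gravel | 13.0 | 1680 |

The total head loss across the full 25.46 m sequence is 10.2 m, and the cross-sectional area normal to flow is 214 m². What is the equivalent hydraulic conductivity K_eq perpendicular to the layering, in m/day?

Flow is perpendicular to layering, so the layers act in series and the equivalent K is the thickness-weighted harmonic mean.
Total thickness L = 10.3 + 2.16 + 13.0 = 25.46 m.
Σ(b_i/K_i) = 10.3/8.05e-05 + 2.16/1.16 + 13.0/1680 = 1.280e+05 d.
K_eq = L / Σ(b_i/K_i) = 25.46 / 1.280e+05 = 0.0001990 m/day.

0.000199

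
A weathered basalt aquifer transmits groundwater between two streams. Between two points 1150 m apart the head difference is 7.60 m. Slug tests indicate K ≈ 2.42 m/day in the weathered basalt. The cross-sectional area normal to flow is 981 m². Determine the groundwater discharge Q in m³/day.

15.7

Hydraulic gradient i = Δh / L = 7.60 / 1150 = 0.006609.
Darcy's law: Q = K · A · i = 2.420 × 981.0 × 0.006609 = 15.69 m³/day.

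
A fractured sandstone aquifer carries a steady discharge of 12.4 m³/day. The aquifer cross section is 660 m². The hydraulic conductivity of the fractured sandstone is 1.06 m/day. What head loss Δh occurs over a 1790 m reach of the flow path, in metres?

31.7

From Q = K·A·i, i = Q / (K·A) = 12.4 / (1.060 × 660.0) = 0.01772.
Head loss Δh = i · L = 0.01772 × 1790 = 31.73 m.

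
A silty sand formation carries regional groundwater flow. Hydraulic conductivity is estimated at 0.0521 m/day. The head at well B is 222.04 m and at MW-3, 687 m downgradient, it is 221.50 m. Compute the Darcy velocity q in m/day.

4.10e-05

Hydraulic gradient i = (222.04 − 221.50) / 687 = 0.54 / 687 = 0.0007860.
Specific discharge q = K · i = 0.05210 × 0.0007860 = 4.095e-05 m/day.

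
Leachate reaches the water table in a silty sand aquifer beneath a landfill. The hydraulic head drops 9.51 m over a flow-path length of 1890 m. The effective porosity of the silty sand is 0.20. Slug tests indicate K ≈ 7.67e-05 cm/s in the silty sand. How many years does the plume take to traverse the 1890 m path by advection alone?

Convert K: 7.67e-05 cm/s × 864 = 0.06627 m/day.
Hydraulic gradient i = Δh / L = 9.51 / 1890 = 0.005032.
Darcy flux q = K · i = 0.06627 × 0.005032 = 0.0003334 m/day.
Seepage velocity v = q / n_e = 0.0003334 / 0.20 = 0.001667 m/day.
Travel time t = L / v = 1890 / 0.001667 = 1.134e+06 days = 3104 years.

3100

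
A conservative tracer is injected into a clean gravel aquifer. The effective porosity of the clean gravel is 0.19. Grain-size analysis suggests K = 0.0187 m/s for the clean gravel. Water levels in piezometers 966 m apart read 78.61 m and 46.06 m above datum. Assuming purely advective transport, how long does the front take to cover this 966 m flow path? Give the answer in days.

Convert K: 0.0187 m/s × 86400 = 1616 m/day.
Hydraulic gradient i = (78.61 − 46.06) / 966 = 32.55 / 966 = 0.03370.
Darcy flux q = K · i = 1616 × 0.03370 = 54.44 m/day.
Seepage velocity v = q / n_e = 54.44 / 0.19 = 286.5 m/day.
Travel time t = L / v = 966 / 286.5 = 3.371 days.

3.37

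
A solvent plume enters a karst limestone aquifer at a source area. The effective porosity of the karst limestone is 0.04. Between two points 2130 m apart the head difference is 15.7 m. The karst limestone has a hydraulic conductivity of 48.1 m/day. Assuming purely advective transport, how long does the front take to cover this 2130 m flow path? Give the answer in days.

240

Hydraulic gradient i = Δh / L = 15.7 / 2130 = 0.007371.
Darcy flux q = K · i = 48.10 × 0.007371 = 0.3545 m/day.
Seepage velocity v = q / n_e = 0.3545 / 0.04 = 8.863 m/day.
Travel time t = L / v = 2130 / 8.863 = 240.3 days.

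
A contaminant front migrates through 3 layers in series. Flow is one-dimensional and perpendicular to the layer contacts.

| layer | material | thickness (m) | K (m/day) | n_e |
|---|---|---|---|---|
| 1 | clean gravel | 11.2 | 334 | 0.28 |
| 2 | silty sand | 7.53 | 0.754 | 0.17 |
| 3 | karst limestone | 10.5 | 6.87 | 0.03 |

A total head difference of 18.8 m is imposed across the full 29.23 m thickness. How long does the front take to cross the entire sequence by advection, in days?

With flow normal to the layers, continuity requires the same specific discharge q through every layer.
Σ(b_i/K_i) = 11.2/334 + 7.53/0.754 + 10.5/6.87 = 11.55 d.
q = Δh / Σ(b_i/K_i) = 18.8 / 11.55 = 1.628 m/day.
In each layer the seepage velocity is v_i = q/n_i, so the layer transit time is t_i = b_i·n_i / q:
  layer 1 (clean gravel): t_1 = 11.2 × 0.28 / 1.628 = 1.926 d
  layer 2 (silty sand): t_2 = 7.53 × 0.17 / 1.628 = 0.7864 d
  layer 3 (karst limestone): t_3 = 10.5 × 0.03 / 1.628 = 0.1935 d
Total t = Σ t_i = 2.906 days.

2.91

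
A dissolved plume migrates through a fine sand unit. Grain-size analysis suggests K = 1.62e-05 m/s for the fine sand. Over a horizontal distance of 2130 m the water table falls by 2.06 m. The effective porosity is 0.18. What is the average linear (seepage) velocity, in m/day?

0.00752

Convert K: 1.62e-05 m/s × 86400 = 1.400 m/day.
Hydraulic gradient i = Δh / L = 2.06 / 2130 = 0.0009671.
Darcy flux q = K · i = 1.400 × 0.0009671 = 0.001354 m/day.
Seepage velocity v = q / n_e = 0.001354 / 0.18 = 0.007520 m/day.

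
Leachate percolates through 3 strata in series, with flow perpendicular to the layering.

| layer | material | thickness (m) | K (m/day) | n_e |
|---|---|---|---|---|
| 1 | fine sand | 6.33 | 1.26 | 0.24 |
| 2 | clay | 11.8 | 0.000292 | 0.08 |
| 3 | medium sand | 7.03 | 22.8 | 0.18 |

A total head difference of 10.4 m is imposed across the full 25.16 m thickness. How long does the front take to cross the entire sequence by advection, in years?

39.7

With flow normal to the layers, continuity requires the same specific discharge q through every layer.
Σ(b_i/K_i) = 6.33/1.26 + 11.8/0.000292 + 7.03/22.8 = 40416 d.
q = Δh / Σ(b_i/K_i) = 10.4 / 40416 = 0.0002573 m/day.
In each layer the seepage velocity is v_i = q/n_i, so the layer transit time is t_i = b_i·n_i / q:
  layer 1 (fine sand): t_1 = 6.33 × 0.24 / 0.0002573 = 5904 d
  layer 2 (clay): t_2 = 11.8 × 0.08 / 0.0002573 = 3669 d
  layer 3 (medium sand): t_3 = 7.03 × 0.18 / 0.0002573 = 4918 d
Total t = Σ t_i = 14490 days = 39.67 years.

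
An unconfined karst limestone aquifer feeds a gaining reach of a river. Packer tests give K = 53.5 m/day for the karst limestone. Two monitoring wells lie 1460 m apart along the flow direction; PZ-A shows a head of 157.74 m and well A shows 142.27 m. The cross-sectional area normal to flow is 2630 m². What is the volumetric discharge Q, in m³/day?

Hydraulic gradient i = (157.74 − 142.27) / 1460 = 15.47 / 1460 = 0.01060.
Darcy's law: Q = K · A · i = 53.50 × 2630 × 0.01060 = 1491 m³/day.

1490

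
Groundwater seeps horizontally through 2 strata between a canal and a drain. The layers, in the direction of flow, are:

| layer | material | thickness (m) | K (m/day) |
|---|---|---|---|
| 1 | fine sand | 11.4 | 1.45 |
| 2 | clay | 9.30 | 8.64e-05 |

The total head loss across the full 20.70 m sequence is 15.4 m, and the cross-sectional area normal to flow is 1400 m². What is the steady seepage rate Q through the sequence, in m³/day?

Flow is perpendicular to layering, so the layers act in series and the equivalent K is the thickness-weighted harmonic mean.
Total thickness L = 11.4 + 9.30 = 20.70 m.
Σ(b_i/K_i) = 11.4/1.45 + 9.30/8.64e-05 = 1.076e+05 d.
K_eq = L / Σ(b_i/K_i) = 20.70 / 1.076e+05 = 0.0001923 m/day.
Q = K_eq · A · (Δh/L) = 0.0001923 × 1400 × (15.4/20.70) = 0.2003 m³/day.

0.200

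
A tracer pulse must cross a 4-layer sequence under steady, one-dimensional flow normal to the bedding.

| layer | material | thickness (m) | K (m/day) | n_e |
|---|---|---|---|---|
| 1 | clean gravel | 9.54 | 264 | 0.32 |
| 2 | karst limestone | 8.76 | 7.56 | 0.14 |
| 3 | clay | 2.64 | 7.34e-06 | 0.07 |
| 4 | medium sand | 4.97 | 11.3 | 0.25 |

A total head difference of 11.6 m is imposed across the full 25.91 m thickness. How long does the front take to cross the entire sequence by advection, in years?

With flow normal to the layers, continuity requires the same specific discharge q through every layer.
Σ(b_i/K_i) = 9.54/264 + 8.76/7.56 + 2.64/7.34e-06 + 4.97/11.3 = 3.597e+05 d.
q = Δh / Σ(b_i/K_i) = 11.6 / 3.597e+05 = 3.225e-05 m/day.
In each layer the seepage velocity is v_i = q/n_i, so the layer transit time is t_i = b_i·n_i / q:
  layer 1 (clean gravel): t_1 = 9.54 × 0.32 / 3.225e-05 = 94656 d
  layer 2 (karst limestone): t_2 = 8.76 × 0.14 / 3.225e-05 = 38026 d
  layer 3 (clay): t_3 = 2.64 × 0.07 / 3.225e-05 = 5730 d
  layer 4 (medium sand): t_4 = 4.97 × 0.25 / 3.225e-05 = 38525 d
Total t = Σ t_i = 1.769e+05 days = 484.4 years.

484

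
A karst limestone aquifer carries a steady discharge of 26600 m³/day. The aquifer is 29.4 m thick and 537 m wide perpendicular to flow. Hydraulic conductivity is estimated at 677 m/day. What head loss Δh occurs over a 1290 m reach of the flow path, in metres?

Cross-sectional area A = 537 × 29.4 = 15788 m².
From Q = K·A·i, i = Q / (K·A) = 26600 / (677.0 × 15788) = 0.002489.
Head loss Δh = i · L = 0.002489 × 1290 = 3.210 m.

3.21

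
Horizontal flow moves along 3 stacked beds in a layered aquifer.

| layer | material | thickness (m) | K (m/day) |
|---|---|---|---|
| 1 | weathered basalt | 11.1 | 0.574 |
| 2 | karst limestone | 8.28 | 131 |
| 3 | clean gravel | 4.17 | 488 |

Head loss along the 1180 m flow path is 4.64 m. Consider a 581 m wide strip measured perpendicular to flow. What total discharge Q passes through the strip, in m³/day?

Flow is parallel to layering, so each bed carries its own Darcy discharge and the transmissivities add.
Σ(K_i·b_i) = 0.574×11.1 + 131×8.28 + 488×4.17 = 3126 m²/day.
Hydraulic gradient i = Δh / L = 4.64 / 1180 = 0.003932.
Q = Σ(K_i·b_i) · W · i = 3126 × 581 × 0.003932 = 7142 m³/day.

7140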